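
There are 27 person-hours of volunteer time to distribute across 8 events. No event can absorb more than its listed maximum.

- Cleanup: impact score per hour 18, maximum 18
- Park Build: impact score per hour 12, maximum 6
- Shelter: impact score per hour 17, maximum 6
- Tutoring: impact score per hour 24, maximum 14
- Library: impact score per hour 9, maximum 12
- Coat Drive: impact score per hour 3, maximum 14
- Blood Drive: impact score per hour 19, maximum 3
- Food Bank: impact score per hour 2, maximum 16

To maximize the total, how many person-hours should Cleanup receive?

10

Order the events by impact score per hour: Tutoring 24 > Blood Drive 19 > Cleanup 18 > Shelter 17 > Park Build 12 > Library 9 > Coat Drive 3 > Food Bank 2.
Tutoring: +14 to 14 (cap) — 13 left.
Blood Drive takes 3 to reach its cap of 3 — 10 left.
Only 10 left; Cleanup takes them to reach 10.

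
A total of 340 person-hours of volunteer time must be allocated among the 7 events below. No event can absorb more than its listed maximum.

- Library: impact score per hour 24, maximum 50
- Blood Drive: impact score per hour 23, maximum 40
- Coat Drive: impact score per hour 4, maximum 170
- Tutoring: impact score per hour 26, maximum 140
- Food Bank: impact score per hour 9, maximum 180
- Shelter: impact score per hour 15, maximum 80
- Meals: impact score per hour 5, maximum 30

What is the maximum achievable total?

Rank by impact score per hour: Tutoring 26 > Library 24 > Blood Drive 23 > Shelter 15 > Food Bank 9 > Meals 5 > Coat Drive 4.
Tutoring takes 140 to reach its cap of 140 ; 200 left.
Give Library 50 to hit its cap of 50 ; 150 left.
Give Blood Drive 40 to hit its cap of 40 ; 110 left.
Shelter: +80 to 80 (cap) ; 30 left.
Only 30 left; Food Bank takes them to reach 30.
Total = 24×50 + 23×40 + 26×140 + 9×30 + 15×80 = 7230.

7230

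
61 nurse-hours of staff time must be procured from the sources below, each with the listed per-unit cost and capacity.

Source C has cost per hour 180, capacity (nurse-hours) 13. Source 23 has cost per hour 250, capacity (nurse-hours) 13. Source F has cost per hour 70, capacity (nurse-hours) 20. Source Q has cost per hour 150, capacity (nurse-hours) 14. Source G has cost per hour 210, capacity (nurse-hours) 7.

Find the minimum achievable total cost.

Cheapest first:
Source F (70): use full 20 ; 41 nurse-hours to go.
Take 14 from Source Q at 150 ; need 27 more.
Take 13 from Source C at 180 ; need 14 more.
Source G (210): use full 7 ; 7 nurse-hours to go.
Take 7 from Source 23 at 250 to finish.
Cost = 20×70 + 14×150 + 13×180 + 7×210 + 7×250 = 9060.

9060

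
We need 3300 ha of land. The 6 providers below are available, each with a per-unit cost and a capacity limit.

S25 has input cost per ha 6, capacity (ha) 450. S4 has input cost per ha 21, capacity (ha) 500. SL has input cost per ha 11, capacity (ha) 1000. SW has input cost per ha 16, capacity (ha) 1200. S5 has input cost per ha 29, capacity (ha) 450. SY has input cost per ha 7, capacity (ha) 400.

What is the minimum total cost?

Cheapest first:
S25 at 6: take all 450 ha — 2850 still needed.
SY (7): use full 400 — 2450 ha to go.
SL (11): use full 1000 — 1450 ha to go.
SW at 16: take all 1200 ha — 250 still needed.
Take 250 from S4 at 21 to finish.
S5: unused.
Cost = 450×6 + 400×7 + 1000×11 + 1200×16 + 250×21 = 40950.

40950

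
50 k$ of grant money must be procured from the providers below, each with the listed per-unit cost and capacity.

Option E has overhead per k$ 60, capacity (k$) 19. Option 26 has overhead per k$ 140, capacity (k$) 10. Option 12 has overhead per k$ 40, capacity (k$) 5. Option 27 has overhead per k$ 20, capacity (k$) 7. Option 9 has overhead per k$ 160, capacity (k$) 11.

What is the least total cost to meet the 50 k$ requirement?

4320

Use providers in increasing cost order.
Take 7 from Option 27 at 20 ; need 43 more.
Option 12 (40): use full 5 ; 38 k$ to go.
Take 19 from Option E at 60 ; need 19 more.
Take 10 from Option 26 at 140 ; need 9 more.
Take 9 from Option 9 at 160 to finish.
Cost = 7×20 + 5×40 + 19×60 + 10×140 + 9×160 = 4320.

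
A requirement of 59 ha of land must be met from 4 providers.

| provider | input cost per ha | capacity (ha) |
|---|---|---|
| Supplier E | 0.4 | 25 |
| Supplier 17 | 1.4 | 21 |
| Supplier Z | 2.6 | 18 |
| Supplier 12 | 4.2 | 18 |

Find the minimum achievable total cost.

73.2

Fill from the cheapest provider first.
Take 25 from Supplier E at 0.4 → need 34 more.
Take 21 from Supplier 17 at 1.4 → need 13 more.
Take 13 from Supplier Z at 2.6 to finish.
Supplier 12: unused.
Cost = 25×0.4 + 21×1.4 + 13×2.6 = 73.2.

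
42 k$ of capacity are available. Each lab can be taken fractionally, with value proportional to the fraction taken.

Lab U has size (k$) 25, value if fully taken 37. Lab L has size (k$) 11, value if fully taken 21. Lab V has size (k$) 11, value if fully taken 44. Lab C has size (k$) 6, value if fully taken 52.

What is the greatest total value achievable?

137.72

Best value per unit of size first: Lab C 52/6≈8.67, Lab V 44/11≈4, Lab L 21/11≈1.91, Lab U 37/25≈1.48.
All 6 k$ of Lab C fit (value 52) ; 36 remain.
Take all of Lab V (11 k$, value 44) ; 25 k$ left.
Lab L: take in full, 11 k$ for value 21 ; 14 left.
14 k$ left: a 14/25 share of Lab U gives 37×14/25 = 20.72.
Total value = 137.72.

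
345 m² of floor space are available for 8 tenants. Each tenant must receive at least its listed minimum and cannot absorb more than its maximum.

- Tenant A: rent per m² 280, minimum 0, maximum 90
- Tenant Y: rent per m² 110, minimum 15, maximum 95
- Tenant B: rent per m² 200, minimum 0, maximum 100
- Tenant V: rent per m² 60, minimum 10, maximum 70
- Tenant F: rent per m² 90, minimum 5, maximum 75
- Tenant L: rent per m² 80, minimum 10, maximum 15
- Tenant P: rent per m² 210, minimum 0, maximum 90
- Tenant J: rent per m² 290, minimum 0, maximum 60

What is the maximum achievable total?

Meeting every minimum uses 0+15+0+10+5+10+0+0 = 40 m², leaving 305.
Rank by rent per m²: Tenant J 290 > Tenant A 280 > Tenant P 210 > Tenant B 200 > Tenant Y 110 > Tenant F 90 > Tenant L 80 > Tenant V 60.
Give Tenant J 60 more to hit its cap of 60 ; 245 left.
Give Tenant A 90 more to hit its cap of 90 ; 155 left.
Tenant P: +90 to 90 (cap) ; 65 left.
Tenant B: +65 (room for 100) → 65. Pool exhausted.
Total = 280×90 + 110×15 + 200×65 + 60×10 + 90×5 + 80×10 + 210×90 + 290×60 = 78000.

78000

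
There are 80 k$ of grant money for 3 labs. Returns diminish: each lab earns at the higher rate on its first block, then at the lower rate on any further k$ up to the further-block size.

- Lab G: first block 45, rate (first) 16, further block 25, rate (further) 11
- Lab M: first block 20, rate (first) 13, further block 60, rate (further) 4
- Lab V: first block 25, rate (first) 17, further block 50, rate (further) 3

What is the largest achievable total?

1275

Treat each block as its own option and order by rate: Lab V/tier1 17 > Lab G/tier1 16 > Lab M/tier1 13 > Lab G/tier2 11 > Lab M/tier2 4 > Lab V/tier2 3.
Fill Lab V tier1 block (25 at 17) → 55 left.
Lab G/tier1 (16): +45 → 10 left.
10 remain; put them into Lab M tier1 at 13.
Total = 17×25 + 16×45 + 13×10 = 1275.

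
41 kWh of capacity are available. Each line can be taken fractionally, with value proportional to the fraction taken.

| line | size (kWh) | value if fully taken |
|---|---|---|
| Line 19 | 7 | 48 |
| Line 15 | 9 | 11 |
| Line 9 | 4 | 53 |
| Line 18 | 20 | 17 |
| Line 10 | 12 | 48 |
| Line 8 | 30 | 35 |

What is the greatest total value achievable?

170.5

Sort by value density: Line 9 53/4≈13.2, Line 19 48/7≈6.86, Line 10 48/12≈4, Line 15 11/9≈1.22, Line 8 35/30≈1.17, Line 18 17/20≈0.85.
Take all of Line 9 (4 kWh, value 53) → 37 kWh left.
Line 19: take in full, 7 kWh for value 48 → 30 left.
Take all of Line 10 (12 kWh, value 48) → 18 kWh left.
Line 15: take in full, 9 kWh for value 11 → 9 left.
Fill the last 9 kWh with part of Line 8: 9/30 of it earns 10.5.
Total value = 170.5.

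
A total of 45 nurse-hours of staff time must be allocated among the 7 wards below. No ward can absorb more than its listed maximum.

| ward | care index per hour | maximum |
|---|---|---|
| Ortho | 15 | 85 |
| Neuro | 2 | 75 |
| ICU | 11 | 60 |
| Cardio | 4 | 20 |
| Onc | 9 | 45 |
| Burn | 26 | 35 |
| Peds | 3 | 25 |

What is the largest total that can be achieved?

Rank by care index per hour: Burn 26 > Ortho 15 > ICU 11 > Onc 9 > Cardio 4 > Peds 3 > Neuro 2.
Give Burn 35 to hit its cap of 35 → 10 left.
Ortho: +10 (room for 85) → 10. Pool exhausted.
Total = 15×10 + 26×35 = 1060.

1060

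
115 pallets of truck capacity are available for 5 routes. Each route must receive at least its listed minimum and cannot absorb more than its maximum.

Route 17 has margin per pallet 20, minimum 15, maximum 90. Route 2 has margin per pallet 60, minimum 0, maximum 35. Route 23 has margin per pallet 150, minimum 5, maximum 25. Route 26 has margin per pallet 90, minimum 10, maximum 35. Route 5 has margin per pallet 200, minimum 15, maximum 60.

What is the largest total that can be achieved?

Meeting every minimum uses 15+0+5+10+15 = 45 pallets, leaving 70.
Order the routes by margin per pallet: Route 5 200 > Route 23 150 > Route 26 90 > Route 2 60 > Route 17 20.
Give Route 5 45 more to hit its cap of 60 → 25 left.
Give Route 23 20 more to hit its cap of 25 → 5 left.
Route 26: +5 (room for 25) → 15. Pool exhausted.
Total = 20×15 + 150×25 + 90×15 + 200×60 = 17400.

17400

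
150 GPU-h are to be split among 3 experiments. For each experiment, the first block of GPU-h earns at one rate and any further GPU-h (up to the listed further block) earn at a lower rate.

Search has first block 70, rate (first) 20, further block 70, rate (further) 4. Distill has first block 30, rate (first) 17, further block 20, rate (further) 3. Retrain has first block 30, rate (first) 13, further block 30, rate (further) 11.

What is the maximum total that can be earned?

Order all 6 blocks by rate: Search/T1 20 > Distill/T1 17 > Retrain/T1 13 > Retrain/T2 11 > Search/T2 4 > Distill/T2 3.
Fill Search T1 block (70 at 20) → 80 left.
Distill/T1 (17): +30 → 50 left.
Fill Retrain T1 block (30 at 13) → 20 left.
20 remain; put them into Retrain T2 at 11.
Total = 20×70 + 17×30 + 13×30 + 11×20 = 2520.

2520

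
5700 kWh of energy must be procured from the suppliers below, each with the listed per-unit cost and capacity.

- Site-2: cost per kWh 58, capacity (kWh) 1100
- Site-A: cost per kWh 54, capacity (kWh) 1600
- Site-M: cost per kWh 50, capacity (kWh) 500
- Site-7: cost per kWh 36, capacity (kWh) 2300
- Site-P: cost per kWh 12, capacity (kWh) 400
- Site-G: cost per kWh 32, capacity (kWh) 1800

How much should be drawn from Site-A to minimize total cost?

700

Cheapest first:
Take 400 from Site-P at 12 → need 5300 more.
Site-G at 32: take all 1800 kWh → 3500 still needed.
Site-7 (36): use full 2300 → 1200 kWh to go.
Site-M (50): use full 500 → 700 kWh to go.
Site-A at 54: take 700 of its 1600 → requirement met.
Site-2: unused.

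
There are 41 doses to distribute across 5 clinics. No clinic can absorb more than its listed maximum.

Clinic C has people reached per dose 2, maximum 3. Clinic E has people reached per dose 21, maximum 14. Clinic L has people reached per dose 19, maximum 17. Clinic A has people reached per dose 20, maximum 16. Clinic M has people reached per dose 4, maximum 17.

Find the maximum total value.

Order the clinics by people reached per dose: Clinic E 21 > Clinic A 20 > Clinic L 19 > Clinic M 4 > Clinic C 2.
Give Clinic E 14 to hit its cap of 14 — 27 left.
Clinic A: +16 to 16 (cap) — 11 left.
Only 11 left; Clinic L takes them to reach 11.
Total = 21×14 + 19×11 + 20×16 = 823.

823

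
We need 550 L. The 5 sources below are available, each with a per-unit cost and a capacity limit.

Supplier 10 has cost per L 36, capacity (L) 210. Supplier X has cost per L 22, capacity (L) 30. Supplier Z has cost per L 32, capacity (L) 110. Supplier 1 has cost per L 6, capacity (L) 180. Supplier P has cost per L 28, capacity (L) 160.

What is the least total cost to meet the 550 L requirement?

12260

Fill from the cheapest source first.
Supplier 1 (6): use full 180 — 370 L to go.
Supplier X (22): use full 30 — 340 L to go.
Take 160 from Supplier P at 28 — need 180 more.
Supplier Z (32): use full 110 — 70 L to go.
Take 70 from Supplier 10 at 36 to finish.
Cost = 180×6 + 30×22 + 160×28 + 110×32 + 70×36 = 12260.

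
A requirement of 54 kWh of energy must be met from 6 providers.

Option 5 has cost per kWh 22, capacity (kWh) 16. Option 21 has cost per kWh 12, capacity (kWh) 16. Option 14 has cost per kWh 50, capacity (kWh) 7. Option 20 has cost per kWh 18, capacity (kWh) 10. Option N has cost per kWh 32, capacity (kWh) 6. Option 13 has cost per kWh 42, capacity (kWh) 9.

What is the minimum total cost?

Cheapest first:
Option 21 (12): use full 16 — 38 kWh to go.
Option 20 at 18: take all 10 kWh — 28 still needed.
Option 5 at 22: take all 16 kWh — 12 still needed.
Take 6 from Option N at 32 — need 6 more.
Option 13 (42): take the remaining 6 — done.
Option 14: unused.
Cost = 16×12 + 10×18 + 16×22 + 6×32 + 6×42 = 1168.

1168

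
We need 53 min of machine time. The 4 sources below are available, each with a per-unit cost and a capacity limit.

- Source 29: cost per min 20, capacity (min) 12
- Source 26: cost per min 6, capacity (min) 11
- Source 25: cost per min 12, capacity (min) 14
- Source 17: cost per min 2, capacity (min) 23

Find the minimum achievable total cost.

Use sources in increasing cost order.
Source 17 at 2: take all 23 min → 30 still needed.
Source 26 (6): use full 11 → 19 min to go.
Source 25 (12): use full 14 → 5 min to go.
Source 29 at 20: take 5 of its 12 → requirement met.
Cost = 23×2 + 11×6 + 14×12 + 5×20 = 380.

380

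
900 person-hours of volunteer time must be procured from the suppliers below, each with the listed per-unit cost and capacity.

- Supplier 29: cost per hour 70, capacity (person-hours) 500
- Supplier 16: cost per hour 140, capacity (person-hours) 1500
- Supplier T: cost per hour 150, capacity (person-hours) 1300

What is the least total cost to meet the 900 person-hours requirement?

91000

Fill from the cheapest supplier first.
Take 500 from Supplier 29 at 70 — need 400 more.
Take 400 from Supplier 16 at 140 to finish.
Supplier T: unused.
Cost = 500×70 + 400×140 = 91000.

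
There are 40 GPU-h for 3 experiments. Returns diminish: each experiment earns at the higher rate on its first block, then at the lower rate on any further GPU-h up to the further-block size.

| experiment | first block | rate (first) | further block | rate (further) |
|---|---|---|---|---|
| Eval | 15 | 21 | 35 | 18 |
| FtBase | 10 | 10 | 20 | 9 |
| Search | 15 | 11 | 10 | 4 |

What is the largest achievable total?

765

Rank every tier by rate: Eval/tier1 21 > Eval/tier2 18 > Search/tier1 11 > FtBase/tier1 10 > FtBase/tier2 9 > Search/tier2 4.
Eval tier1 at 21: fill all 15 ; 25 left.
Eval/tier2: +25 of 35 at 18; pool empty.
Total = 21×15 + 18×25 = 765.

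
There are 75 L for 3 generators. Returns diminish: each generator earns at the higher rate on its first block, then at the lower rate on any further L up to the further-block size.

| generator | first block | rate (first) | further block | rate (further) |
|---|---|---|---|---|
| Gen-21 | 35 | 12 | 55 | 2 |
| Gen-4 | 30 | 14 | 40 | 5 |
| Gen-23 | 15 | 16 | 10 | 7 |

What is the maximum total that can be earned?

1020

Order all 6 blocks by rate: Gen-23/tier1 16 > Gen-4/tier1 14 > Gen-21/tier1 12 > Gen-23/tier2 7 > Gen-4/tier2 5 > Gen-21/tier2 2.
Gen-23/tier1 (16): +15 → 60 left.
Gen-4/tier1 (14): +30 → 30 left.
Gen-21 tier1 at 12: only 30 left, fill 30.
Total = 16×15 + 14×30 + 12×30 = 1020.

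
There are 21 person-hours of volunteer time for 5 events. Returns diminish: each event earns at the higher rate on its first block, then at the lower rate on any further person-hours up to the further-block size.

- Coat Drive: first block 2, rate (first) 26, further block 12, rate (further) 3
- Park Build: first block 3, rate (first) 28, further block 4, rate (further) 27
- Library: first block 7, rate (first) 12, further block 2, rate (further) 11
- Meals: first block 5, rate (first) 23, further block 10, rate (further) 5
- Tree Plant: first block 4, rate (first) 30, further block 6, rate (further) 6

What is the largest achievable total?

Order all 10 blocks by rate: Tree Plant/tier1 30 > Park Build/tier1 28 > Park Build/tier2 27 > Coat Drive/tier1 26 > Meals/tier1 23 > Library/tier1 12 > Library/tier2 11 > Tree Plant/tier2 6 > Meals/tier2 5 > Coat Drive/tier2 3.
Tree Plant/tier1 (30): +4 ; 17 left.
Park Build/tier1 (28): +3 ; 14 left.
Park Build tier2 at 27: fill all 4 ; 10 left.
Coat Drive/tier1 (26): +2 ; 8 left.
Fill Meals tier1 block (5 at 23) ; 3 left.
Library/tier1: +3 of 7 at 12; pool empty.
Total = 30×4 + 28×3 + 27×4 + 26×2 + 23×5 + 12×3 = 515.

515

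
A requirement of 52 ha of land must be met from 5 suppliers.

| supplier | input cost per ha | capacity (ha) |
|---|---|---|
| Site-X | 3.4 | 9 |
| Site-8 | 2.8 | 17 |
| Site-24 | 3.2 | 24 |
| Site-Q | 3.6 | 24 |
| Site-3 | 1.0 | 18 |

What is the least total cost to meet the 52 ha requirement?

120

Fill from the cheapest supplier first.
Site-3 at 1.0: take all 18 ha — 34 still needed.
Site-8 (2.8): use full 17 — 17 ha to go.
Site-24 (3.2): take the remaining 17 — done.
Site-X, Site-Q: unused.
Cost = 18×1.0 + 17×2.8 + 17×3.2 = 120.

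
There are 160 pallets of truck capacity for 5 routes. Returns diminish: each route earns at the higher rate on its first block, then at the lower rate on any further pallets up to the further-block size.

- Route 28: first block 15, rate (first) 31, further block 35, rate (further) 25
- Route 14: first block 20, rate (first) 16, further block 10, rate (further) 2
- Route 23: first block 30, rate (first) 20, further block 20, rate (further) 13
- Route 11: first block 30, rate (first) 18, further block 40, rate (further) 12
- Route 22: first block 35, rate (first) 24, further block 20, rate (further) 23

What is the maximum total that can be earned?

Treat each block as its own option and order by rate: Route 28/first 31 > Route 28/second 25 > Route 22/first 24 > Route 22/second 23 > Route 23/first 20 > Route 11/first 18 > Route 14/first 16 > Route 23/second 13 > Route 11/second 12 > Route 14/second 2.
Fill Route 28 first block (15 at 31) — 145 left.
Route 28/second (25): +35 — 110 left.
Fill Route 22 first block (35 at 24) — 75 left.
Route 22 second at 23: fill all 20 — 55 left.
Fill Route 23 first block (30 at 20) — 25 left.
Route 11 first at 18: only 25 left, fill 25.
Total = 31×15 + 25×35 + 24×35 + 23×20 + 20×30 + 18×25 = 3690.

3690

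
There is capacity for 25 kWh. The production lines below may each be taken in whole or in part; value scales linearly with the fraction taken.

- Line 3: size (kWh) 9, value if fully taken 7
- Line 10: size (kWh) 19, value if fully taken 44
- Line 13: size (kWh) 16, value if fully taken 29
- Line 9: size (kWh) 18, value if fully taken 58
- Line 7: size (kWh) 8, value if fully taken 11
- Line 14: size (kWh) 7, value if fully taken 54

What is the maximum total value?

112

Best value per unit of size first: Line 14 54/7≈7.71, Line 9 58/18≈3.22, Line 10 44/19≈2.32, Line 13 29/16≈1.81, Line 7 11/8≈1.38, Line 3 7/9≈0.778.
All 7 kWh of Line 14 fit (value 54) ; 18 remain.
Take all of Line 9 (18 kWh, value 58) ; 0 kWh left.
Total value = 112.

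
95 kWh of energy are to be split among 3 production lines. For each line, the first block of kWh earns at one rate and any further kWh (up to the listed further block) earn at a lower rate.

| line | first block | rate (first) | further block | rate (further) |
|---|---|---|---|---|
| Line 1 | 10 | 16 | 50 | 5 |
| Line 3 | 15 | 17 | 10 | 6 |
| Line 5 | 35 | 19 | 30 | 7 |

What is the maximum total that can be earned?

1320

Treat each block as its own option and order by rate: Line 5/first 19 > Line 3/first 17 > Line 1/first 16 > Line 5/second 7 > Line 3/second 6 > Line 1/second 5.
Line 5 first at 19: fill all 35 ; 60 left.
Line 3 first at 17: fill all 15 ; 45 left.
Line 1/first (16): +10 ; 35 left.
Line 5/second (7): +30 ; 5 left.
Line 3 second at 6: only 5 left, fill 5.
Total = 19×35 + 17×15 + 16×10 + 7×30 + 6×5 = 1320.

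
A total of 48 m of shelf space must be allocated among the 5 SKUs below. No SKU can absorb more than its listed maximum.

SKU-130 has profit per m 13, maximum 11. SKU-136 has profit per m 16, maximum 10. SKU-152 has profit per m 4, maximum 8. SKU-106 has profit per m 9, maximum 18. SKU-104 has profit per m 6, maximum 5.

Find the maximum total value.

Rank by profit per m: SKU-136 16 > SKU-130 13 > SKU-106 9 > SKU-104 6 > SKU-152 4.
SKU-136: +10 to 10 (cap) ; 38 left.
SKU-130: +11 to 11 (cap) ; 27 left.
SKU-106: +18 to 18 (cap) ; 9 left.
Give SKU-104 5 to hit its cap of 5 ; 4 left.
Only 4 left; SKU-152 takes them to reach 4.
Total = 13×11 + 16×10 + 4×4 + 9×18 + 6×5 = 511.

511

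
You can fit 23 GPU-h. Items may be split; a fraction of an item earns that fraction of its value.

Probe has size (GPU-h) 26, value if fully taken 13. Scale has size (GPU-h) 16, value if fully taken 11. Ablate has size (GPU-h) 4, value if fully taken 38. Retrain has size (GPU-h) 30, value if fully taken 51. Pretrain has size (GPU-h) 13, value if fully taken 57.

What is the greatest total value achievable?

105.2

Sort by value density: Ablate 38/4≈9.5, Pretrain 57/13≈4.38, Retrain 51/30≈1.7, Scale 11/16≈0.688, Probe 13/26≈0.5.
Ablate: take in full, 4 GPU-h for value 38 → 19 left.
All 13 GPU-h of Pretrain fit (value 57) → 6 remain.
6 GPU-h left: a 6/30 share of Retrain gives 51×6/30 = 10.2.
Total value = 105.2.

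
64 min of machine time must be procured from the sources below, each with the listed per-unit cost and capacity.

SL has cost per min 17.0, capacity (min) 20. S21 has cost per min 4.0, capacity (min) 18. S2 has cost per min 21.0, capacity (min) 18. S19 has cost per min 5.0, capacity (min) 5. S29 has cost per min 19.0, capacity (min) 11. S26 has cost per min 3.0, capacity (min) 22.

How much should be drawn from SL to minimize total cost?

Cheapest first:
Take 22 from S26 at 3.0 → need 42 more.
S21 (4.0): use full 18 → 24 min to go.
Take 5 from S19 at 5.0 → need 19 more.
SL (17.0): take the remaining 19 → done.
S29, S2: unused.

19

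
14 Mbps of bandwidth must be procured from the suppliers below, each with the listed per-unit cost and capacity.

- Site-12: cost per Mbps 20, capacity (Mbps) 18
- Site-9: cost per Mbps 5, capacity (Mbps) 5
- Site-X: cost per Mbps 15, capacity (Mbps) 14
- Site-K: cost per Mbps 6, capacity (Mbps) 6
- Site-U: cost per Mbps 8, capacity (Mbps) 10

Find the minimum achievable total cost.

Use suppliers in increasing cost order.
Site-9 at 5: take all 5 Mbps ; 9 still needed.
Site-K at 6: take all 6 Mbps ; 3 still needed.
Site-U at 8: take 3 of its 10 ; requirement met.
Site-X, Site-12: unused.
Cost = 5×5 + 6×6 + 3×8 = 85.

85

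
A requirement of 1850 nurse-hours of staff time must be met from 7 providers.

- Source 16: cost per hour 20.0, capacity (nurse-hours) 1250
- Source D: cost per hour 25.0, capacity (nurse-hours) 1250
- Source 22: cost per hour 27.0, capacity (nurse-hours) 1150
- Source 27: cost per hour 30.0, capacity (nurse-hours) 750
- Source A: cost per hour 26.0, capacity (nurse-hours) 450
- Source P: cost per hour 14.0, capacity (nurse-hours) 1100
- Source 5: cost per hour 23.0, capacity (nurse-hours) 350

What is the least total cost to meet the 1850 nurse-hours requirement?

30400

Fill from the cheapest provider first.
Source P (14.0): use full 1100 ; 750 nurse-hours to go.
Take 750 from Source 16 at 20.0 to finish.
Source 5, Source D, Source A, Source 22, Source 27: unused.
Cost = 1100×14.0 + 750×20.0 = 30400.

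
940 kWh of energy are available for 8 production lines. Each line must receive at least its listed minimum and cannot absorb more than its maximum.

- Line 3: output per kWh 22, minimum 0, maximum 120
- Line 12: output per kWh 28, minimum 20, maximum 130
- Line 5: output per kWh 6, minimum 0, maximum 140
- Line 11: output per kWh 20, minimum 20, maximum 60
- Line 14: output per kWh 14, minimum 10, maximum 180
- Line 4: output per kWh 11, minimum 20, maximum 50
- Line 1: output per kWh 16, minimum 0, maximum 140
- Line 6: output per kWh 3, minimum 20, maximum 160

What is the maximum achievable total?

Meeting every minimum uses 0+20+0+20+10+20+0+20 = 90 kWh, leaving 850.
Rank by output per kWh: Line 12 28 > Line 3 22 > Line 11 20 > Line 1 16 > Line 14 14 > Line 4 11 > Line 5 6 > Line 6 3.
Line 12: +110 to 130 (cap) → 740 left.
Line 3 takes 120 more to reach its cap of 120 → 620 left.
Give Line 11 40 more to hit its cap of 60 → 580 left.
Line 1: +140 to 140 (cap) → 440 left.
Line 14 takes 170 more to reach its cap of 180 → 270 left.
Give Line 4 30 more to hit its cap of 50 → 240 left.
Give Line 5 140 more to hit its cap of 140 → 100 left.
Line 6: +100 (room for 140) → 120. Pool exhausted.
Total = 22×120 + 28×130 + 6×140 + 20×60 + 14×180 + 11×50 + 16×140 + 3×120 = 13990.

13990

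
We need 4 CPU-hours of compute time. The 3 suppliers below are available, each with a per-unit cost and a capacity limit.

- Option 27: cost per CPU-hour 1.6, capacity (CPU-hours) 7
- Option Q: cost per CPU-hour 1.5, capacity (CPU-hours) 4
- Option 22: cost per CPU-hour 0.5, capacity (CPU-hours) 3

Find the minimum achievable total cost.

3

Cheapest first:
Option 22 (0.5): use full 3 — 1 CPU-hours to go.
Take 1 from Option Q at 1.5 to finish.
Option 27: unused.
Cost = 3×0.5 + 1×1.5 = 3.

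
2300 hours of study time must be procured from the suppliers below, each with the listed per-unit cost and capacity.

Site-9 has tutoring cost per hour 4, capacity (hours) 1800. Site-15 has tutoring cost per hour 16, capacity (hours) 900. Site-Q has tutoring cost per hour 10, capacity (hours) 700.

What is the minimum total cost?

12200

Cheapest first:
Site-9 at 4: take all 1800 hours ; 500 still needed.
Take 500 from Site-Q at 10 to finish.
Site-15: unused.
Cost = 1800×4 + 500×10 = 12200.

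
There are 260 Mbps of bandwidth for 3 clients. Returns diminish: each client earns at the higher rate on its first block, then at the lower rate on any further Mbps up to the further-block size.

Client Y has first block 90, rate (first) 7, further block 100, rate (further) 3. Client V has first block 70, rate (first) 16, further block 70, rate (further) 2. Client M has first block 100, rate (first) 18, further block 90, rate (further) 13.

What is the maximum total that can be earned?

Rank every tier by rate: Client M/T1 18 > Client V/T1 16 > Client M/T2 13 > Client Y/T1 7 > Client Y/T2 3 > Client V/T2 2.
Client M/T1 (18): +100 ; 160 left.
Client V/T1 (16): +70 ; 90 left.
Client M T2 at 13: fill all 90 ; 0 left.
Total = 18×100 + 16×70 + 13×90 = 4090.

4090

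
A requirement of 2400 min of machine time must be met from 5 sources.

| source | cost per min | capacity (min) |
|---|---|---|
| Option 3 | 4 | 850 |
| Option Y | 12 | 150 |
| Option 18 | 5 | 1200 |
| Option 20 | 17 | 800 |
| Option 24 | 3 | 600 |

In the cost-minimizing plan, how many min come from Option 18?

950

Fill from the cheapest source first.
Take 600 from Option 24 at 3 — need 1800 more.
Take 850 from Option 3 at 4 — need 950 more.
Option 18 (5): take the remaining 950 — done.
Option Y, Option 20: unused.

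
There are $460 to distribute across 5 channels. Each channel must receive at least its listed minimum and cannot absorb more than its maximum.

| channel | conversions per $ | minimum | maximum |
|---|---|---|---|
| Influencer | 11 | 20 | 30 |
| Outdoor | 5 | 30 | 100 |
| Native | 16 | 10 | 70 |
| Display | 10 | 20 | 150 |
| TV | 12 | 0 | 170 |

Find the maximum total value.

Meeting every minimum uses 20+30+10+20+0 = 80 $, leaving 380.
Highest conversions per $ first: Native 16 > TV 12 > Influencer 11 > Display 10 > Outdoor 5.
Native takes 60 more to reach its cap of 70 → 320 left.
TV takes 170 more to reach its cap of 170 → 150 left.
Influencer: +10 to 30 (cap) → 140 left.
Display takes 130 more to reach its cap of 150 → 10 left.
Outdoor has room for 70 more but only 10 remain, so it gets 40.
Total = 11×30 + 5×40 + 16×70 + 10×150 + 12×170 = 5190.

5190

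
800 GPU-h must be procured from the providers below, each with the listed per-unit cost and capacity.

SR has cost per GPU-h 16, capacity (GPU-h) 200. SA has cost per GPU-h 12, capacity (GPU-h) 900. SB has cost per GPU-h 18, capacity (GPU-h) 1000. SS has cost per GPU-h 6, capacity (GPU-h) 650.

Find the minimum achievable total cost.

5700

Cheapest first:
SS (6): use full 650 → 150 GPU-h to go.
SA at 12: take 150 of its 900 → requirement met.
SR, SB: unused.
Cost = 650×6 + 150×12 = 5700.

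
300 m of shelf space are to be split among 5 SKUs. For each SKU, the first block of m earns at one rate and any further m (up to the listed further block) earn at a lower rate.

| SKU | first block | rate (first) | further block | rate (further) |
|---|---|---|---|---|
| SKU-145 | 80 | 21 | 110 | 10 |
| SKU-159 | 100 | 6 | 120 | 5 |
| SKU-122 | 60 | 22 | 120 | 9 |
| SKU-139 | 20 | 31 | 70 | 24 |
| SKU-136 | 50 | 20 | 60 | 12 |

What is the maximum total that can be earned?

6540

Order all 10 blocks by rate: SKU-139/first 31 > SKU-139/second 24 > SKU-122/first 22 > SKU-145/first 21 > SKU-136/first 20 > SKU-136/second 12 > SKU-145/second 10 > SKU-122/second 9 > SKU-159/first 6 > SKU-159/second 5.
SKU-139 first at 31: fill all 20 ; 280 left.
SKU-139 second at 24: fill all 70 ; 210 left.
SKU-122 first at 22: fill all 60 ; 150 left.
SKU-145/first (21): +80 ; 70 left.
SKU-136/first (20): +50 ; 20 left.
SKU-136/second: +20 of 60 at 12; pool empty.
Total = 31×20 + 24×70 + 22×60 + 21×80 + 20×50 + 12×20 = 6540.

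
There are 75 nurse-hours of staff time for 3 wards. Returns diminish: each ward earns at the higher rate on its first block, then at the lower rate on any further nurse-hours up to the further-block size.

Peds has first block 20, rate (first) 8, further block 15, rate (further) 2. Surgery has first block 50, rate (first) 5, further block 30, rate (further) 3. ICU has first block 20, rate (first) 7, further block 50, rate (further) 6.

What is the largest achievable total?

510

Order all 6 blocks by rate: Peds/T1 8 > ICU/T1 7 > ICU/T2 6 > Surgery/T1 5 > Surgery/T2 3 > Peds/T2 2.
Peds/T1 (8): +20 → 55 left.
ICU/T1 (7): +20 → 35 left.
ICU T2 at 6: only 35 left, fill 35.
Total = 8×20 + 7×20 + 6×35 = 510.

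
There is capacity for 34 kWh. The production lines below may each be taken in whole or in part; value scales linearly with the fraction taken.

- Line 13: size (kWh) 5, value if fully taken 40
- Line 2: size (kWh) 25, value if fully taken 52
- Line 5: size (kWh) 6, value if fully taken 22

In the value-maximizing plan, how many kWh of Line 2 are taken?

Rank by value-to-size ratio: Line 13 40/5≈8, Line 5 22/6≈3.67, Line 2 52/25≈2.08.
All 5 kWh of Line 13 fit (value 40) → 29 remain.
All 6 kWh of Line 5 fit (value 22) → 23 remain.
23 kWh left: a 23/25 share of Line 2 gives 52×23/25 = 47.84.

23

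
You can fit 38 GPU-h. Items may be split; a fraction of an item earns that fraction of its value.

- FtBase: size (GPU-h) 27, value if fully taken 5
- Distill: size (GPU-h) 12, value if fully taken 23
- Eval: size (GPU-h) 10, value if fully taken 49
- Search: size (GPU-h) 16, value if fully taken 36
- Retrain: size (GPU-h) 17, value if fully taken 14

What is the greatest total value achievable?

108

Rank by value-to-size ratio: Eval 49/10≈4.9, Search 36/16≈2.25, Distill 23/12≈1.92, Retrain 14/17≈0.824, FtBase 5/27≈0.185.
Take all of Eval (10 GPU-h, value 49) → 28 GPU-h left.
All 16 GPU-h of Search fit (value 36) → 12 remain.
Distill: take in full, 12 GPU-h for value 23 → 0 left.
Total value = 108.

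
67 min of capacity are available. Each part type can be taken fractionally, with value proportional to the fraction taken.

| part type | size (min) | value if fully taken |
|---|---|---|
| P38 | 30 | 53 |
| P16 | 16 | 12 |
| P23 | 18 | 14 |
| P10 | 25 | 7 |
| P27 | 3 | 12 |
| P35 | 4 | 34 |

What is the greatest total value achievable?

122

Sort by value density: P35 34/4≈8.5, P27 12/3≈4, P38 53/30≈1.77, P23 14/18≈0.778, P16 12/16≈0.75, P10 7/25≈0.28.
All 4 min of P35 fit (value 34) — 63 remain.
P27: take in full, 3 min for value 12 — 60 left.
P38: take in full, 30 min for value 53 — 30 left.
P23: take in full, 18 min for value 14 — 12 left.
12 min left: a 12/16 share of P16 gives 12×12/16 = 9.
Total value = 122.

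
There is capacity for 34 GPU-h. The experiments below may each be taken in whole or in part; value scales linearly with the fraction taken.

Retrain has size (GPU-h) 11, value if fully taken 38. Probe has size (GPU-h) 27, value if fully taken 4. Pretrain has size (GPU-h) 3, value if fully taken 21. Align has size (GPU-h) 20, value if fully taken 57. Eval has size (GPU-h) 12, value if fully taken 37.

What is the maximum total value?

118.8

Rank by value-to-size ratio: Pretrain 21/3≈7, Retrain 38/11≈3.45, Eval 37/12≈3.08, Align 57/20≈2.85, Probe 4/27≈0.148.
All 3 GPU-h of Pretrain fit (value 21) → 31 remain.
All 11 GPU-h of Retrain fit (value 38) → 20 remain.
Eval: take in full, 12 GPU-h for value 37 → 8 left.
8 GPU-h left: a 8/20 share of Align gives 57×8/20 = 22.8.
Total value = 118.8.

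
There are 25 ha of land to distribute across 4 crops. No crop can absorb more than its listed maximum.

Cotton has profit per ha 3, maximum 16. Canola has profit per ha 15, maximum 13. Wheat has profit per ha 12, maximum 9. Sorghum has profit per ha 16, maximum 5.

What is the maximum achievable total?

359

Order the crops by profit per ha: Sorghum 16 > Canola 15 > Wheat 12 > Cotton 3.
Give Sorghum 5 to hit its cap of 5 → 20 left.
Canola: +13 to 13 (cap) → 7 left.
Wheat: +7 (room for 9) → 7. Pool exhausted.
Total = 15×13 + 12×7 + 16×5 = 359.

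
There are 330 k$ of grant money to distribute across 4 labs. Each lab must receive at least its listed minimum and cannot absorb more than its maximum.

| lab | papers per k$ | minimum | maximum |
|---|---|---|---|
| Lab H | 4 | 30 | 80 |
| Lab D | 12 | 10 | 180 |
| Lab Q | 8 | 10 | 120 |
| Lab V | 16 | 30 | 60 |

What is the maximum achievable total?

3720

Meeting every minimum uses 30+10+10+30 = 80 k$, leaving 250.
Highest papers per k$ first: Lab V 16 > Lab D 12 > Lab Q 8 > Lab H 4.
Lab V: +30 to 60 (cap) ; 220 left.
Give Lab D 170 more to hit its cap of 180 ; 50 left.
Lab Q has room for 110 more but only 50 remain, so it gets 60.
Total = 4×30 + 12×180 + 8×60 + 16×60 = 3720.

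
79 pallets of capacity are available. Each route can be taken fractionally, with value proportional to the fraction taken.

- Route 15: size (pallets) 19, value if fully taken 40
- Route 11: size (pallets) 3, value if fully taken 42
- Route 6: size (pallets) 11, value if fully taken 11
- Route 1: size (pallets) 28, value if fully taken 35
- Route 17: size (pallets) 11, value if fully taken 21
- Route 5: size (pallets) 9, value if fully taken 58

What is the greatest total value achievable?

205

Sort by value density: Route 11 42/3≈14, Route 5 58/9≈6.44, Route 15 40/19≈2.11, Route 17 21/11≈1.91, Route 1 35/28≈1.25, Route 6 11/11≈1.
Take all of Route 11 (3 pallets, value 42) — 76 pallets left.
Take all of Route 5 (9 pallets, value 58) — 67 pallets left.
All 19 pallets of Route 15 fit (value 40) — 48 remain.
All 11 pallets of Route 17 fit (value 21) — 37 remain.
Route 1: take in full, 28 pallets for value 35 — 9 left.
Only 9 pallets remain; take 9/11 of Route 6 for value 11×9/11 = 9.
Total value = 205.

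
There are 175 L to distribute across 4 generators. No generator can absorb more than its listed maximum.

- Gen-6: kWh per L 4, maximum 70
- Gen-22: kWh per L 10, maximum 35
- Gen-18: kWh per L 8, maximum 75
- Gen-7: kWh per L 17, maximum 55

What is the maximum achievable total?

1925

Order the generators by kWh per L: Gen-7 17 > Gen-22 10 > Gen-18 8 > Gen-6 4.
Gen-7 takes 55 to reach its cap of 55 → 120 left.
Gen-22 takes 35 to reach its cap of 35 → 85 left.
Gen-18 takes 75 to reach its cap of 75 → 10 left.
Gen-6: +10 (room for 70) → 10. Pool exhausted.
Total = 4×10 + 10×35 + 8×75 + 17×55 = 1925.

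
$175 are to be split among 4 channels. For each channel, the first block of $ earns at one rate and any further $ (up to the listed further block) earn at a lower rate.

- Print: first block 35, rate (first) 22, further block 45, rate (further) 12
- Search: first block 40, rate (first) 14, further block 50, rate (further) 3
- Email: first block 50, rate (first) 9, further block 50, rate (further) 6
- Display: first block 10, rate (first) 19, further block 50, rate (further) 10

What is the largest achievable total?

2510

Treat each block as its own option and order by rate: Print/T1 22 > Display/T1 19 > Search/T1 14 > Print/T2 12 > Display/T2 10 > Email/T1 9 > Email/T2 6 > Search/T2 3.
Print T1 at 22: fill all 35 ; 140 left.
Display/T1 (19): +10 ; 130 left.
Search/T1 (14): +40 ; 90 left.
Print/T2 (12): +45 ; 45 left.
Display T2 at 10: only 45 left, fill 45.
Total = 22×35 + 19×10 + 14×40 + 12×45 + 10×45 = 2510.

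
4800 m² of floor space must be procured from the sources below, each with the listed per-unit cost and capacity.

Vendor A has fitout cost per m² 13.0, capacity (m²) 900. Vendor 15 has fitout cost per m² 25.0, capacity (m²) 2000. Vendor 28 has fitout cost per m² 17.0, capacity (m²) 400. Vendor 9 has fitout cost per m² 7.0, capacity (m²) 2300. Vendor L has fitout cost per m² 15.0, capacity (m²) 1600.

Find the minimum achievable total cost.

Use sources in increasing cost order.
Vendor 9 at 7.0: take all 2300 m² — 2500 still needed.
Vendor A at 13.0: take all 900 m² — 1600 still needed.
Take 1600 from Vendor L at 15.0 — need 0 more.
Vendor 28, Vendor 15: unused.
Cost = 2300×7.0 + 900×13.0 + 1600×15.0 = 51800.

51800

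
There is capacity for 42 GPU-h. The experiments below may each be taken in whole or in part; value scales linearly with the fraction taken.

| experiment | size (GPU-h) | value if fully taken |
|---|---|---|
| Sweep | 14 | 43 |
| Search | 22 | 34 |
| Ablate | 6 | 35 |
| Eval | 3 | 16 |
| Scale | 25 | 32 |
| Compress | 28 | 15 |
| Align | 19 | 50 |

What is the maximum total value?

144

Rank by value-to-size ratio: Ablate 35/6≈5.83, Eval 16/3≈5.33, Sweep 43/14≈3.07, Align 50/19≈2.63, Search 34/22≈1.55, Scale 32/25≈1.28, Compress 15/28≈0.536.
Ablate: take in full, 6 GPU-h for value 35 — 36 left.
Eval: take in full, 3 GPU-h for value 16 — 33 left.
Sweep: take in full, 14 GPU-h for value 43 — 19 left.
Align: take in full, 19 GPU-h for value 50 — 0 left.
Total value = 144.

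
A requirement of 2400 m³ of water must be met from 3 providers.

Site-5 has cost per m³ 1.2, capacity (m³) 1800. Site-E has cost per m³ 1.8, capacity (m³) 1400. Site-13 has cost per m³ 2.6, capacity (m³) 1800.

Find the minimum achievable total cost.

3240

Fill from the cheapest provider first.
Take 1800 from Site-5 at 1.2 → need 600 more.
Site-E (1.8): take the remaining 600 → done.
Site-13: unused.
Cost = 1800×1.2 + 600×1.8 = 3240.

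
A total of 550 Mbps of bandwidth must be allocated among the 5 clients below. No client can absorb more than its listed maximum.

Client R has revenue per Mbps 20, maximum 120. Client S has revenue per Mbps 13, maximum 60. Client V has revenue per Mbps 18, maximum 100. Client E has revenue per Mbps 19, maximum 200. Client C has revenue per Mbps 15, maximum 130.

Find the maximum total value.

9950

Rank by revenue per Mbps: Client R 20 > Client E 19 > Client V 18 > Client C 15 > Client S 13.
Give Client R 120 to hit its cap of 120 — 430 left.
Client E: +200 to 200 (cap) — 230 left.
Client V: +100 to 100 (cap) — 130 left.
Give Client C 130 to hit its cap of 130 — 0 left.
Total = 20×120 + 18×100 + 19×200 + 15×130 = 9950.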